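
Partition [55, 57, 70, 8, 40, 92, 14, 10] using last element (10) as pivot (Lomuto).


Pivot: 10
  8 <= 10: swap -> [8, 57, 70, 55, 40, 92, 14, 10]
Place pivot at 1: [8, 10, 70, 55, 40, 92, 14, 57]

Partitioned: [8, 10, 70, 55, 40, 92, 14, 57]


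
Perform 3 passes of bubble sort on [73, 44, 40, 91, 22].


Initial: [73, 44, 40, 91, 22]
Pass 1: [44, 40, 73, 22, 91] (3 swaps)
Pass 2: [40, 44, 22, 73, 91] (2 swaps)
Pass 3: [40, 22, 44, 73, 91] (1 swaps)

After 3 passes: [40, 22, 44, 73, 91]


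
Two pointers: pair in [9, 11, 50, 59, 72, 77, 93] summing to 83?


lo=0(9)+hi=6(93)=102
lo=0(9)+hi=5(77)=86
lo=0(9)+hi=4(72)=81
lo=1(11)+hi=4(72)=83

Yes: 11+72=83


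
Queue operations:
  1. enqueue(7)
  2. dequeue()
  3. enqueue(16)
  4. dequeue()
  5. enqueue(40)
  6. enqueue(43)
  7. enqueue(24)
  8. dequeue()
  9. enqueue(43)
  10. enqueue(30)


enqueue(7) -> [7]
dequeue()->7, []
enqueue(16) -> [16]
dequeue()->16, []
enqueue(40) -> [40]
enqueue(43) -> [40, 43]
enqueue(24) -> [40, 43, 24]
dequeue()->40, [43, 24]
enqueue(43) -> [43, 24, 43]
enqueue(30) -> [43, 24, 43, 30]

Final queue: [43, 24, 43, 30]


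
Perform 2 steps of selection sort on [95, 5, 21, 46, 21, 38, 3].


Initial: [95, 5, 21, 46, 21, 38, 3]
Step 1: min=3 at 6
  Swap: [3, 5, 21, 46, 21, 38, 95]
Step 2: min=5 at 1
  Swap: [3, 5, 21, 46, 21, 38, 95]

After 2 steps: [3, 5, 21, 46, 21, 38, 95]


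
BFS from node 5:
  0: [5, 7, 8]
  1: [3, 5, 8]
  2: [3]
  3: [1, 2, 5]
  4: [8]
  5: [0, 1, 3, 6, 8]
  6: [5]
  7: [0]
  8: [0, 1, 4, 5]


Visit 5, enqueue [0, 1, 3, 6, 8]
Visit 0, enqueue [7]
Visit 1, enqueue []
Visit 3, enqueue [2]
Visit 6, enqueue []
Visit 8, enqueue [4]
Visit 7, enqueue []
Visit 2, enqueue []
Visit 4, enqueue []

BFS order: [5, 0, 1, 3, 6, 8, 7, 2, 4]


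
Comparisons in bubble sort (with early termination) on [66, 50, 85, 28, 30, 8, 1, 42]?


Algorithm: bubble sort (with early termination)
Input: [66, 50, 85, 28, 30, 8, 1, 42]
Sorted: [1, 8, 28, 30, 42, 50, 66, 85]

28


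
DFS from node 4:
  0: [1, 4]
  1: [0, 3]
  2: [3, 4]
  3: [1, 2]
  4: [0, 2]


Visit 4, push [2, 0]
Visit 0, push [1]
Visit 1, push [3]
Visit 3, push [2]
Visit 2, push []

DFS order: [4, 0, 1, 3, 2]


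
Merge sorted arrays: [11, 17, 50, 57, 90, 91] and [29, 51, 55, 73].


Take 11 from A
Take 17 from A
Take 29 from B
Take 50 from A
Take 51 from B
Take 55 from B
Take 57 from A
Take 73 from B

Merged: [11, 17, 29, 50, 51, 55, 57, 73, 90, 91]


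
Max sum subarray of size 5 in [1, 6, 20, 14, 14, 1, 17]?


[0:5]: 55
[1:6]: 55
[2:7]: 66

Max: 66 at [2:7]


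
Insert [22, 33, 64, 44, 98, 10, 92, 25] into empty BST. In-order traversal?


Insert 22: root
Insert 33: R from 22
Insert 64: R from 22 -> R from 33
Insert 44: R from 22 -> R from 33 -> L from 64
Insert 98: R from 22 -> R from 33 -> R from 64
Insert 10: L from 22
Insert 92: R from 22 -> R from 33 -> R from 64 -> L from 98
Insert 25: R from 22 -> L from 33

In-order: [10, 22, 25, 33, 44, 64, 92, 98]


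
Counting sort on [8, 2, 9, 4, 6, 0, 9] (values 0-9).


Input: [8, 2, 9, 4, 6, 0, 9]
Counts: [1, 0, 1, 0, 1, 0, 1, 0, 1, 2]

Sorted: [0, 2, 4, 6, 8, 9, 9]


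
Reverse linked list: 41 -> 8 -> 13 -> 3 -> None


Step 1: curr=41, set curr.next=prev(None) | reversed so far: 41
Step 2: curr=8, set curr.next=prev(41) | reversed so far: 8 -> 41
Step 3: curr=13, set curr.next=prev(8) | reversed so far: 13 -> 8 -> 41
Step 4: curr=3, set curr.next=prev(13) | reversed so far: 3 -> 13 -> 8 -> 41

3 -> 13 -> 8 -> 41 -> None


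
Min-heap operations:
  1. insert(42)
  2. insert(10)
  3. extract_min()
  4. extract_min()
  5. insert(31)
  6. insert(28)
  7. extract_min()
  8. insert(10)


insert(42) -> [42]
insert(10) -> [10, 42]
extract_min()->10, [42]
extract_min()->42, []
insert(31) -> [31]
insert(28) -> [28, 31]
extract_min()->28, [31]
insert(10) -> [10, 31]

Final heap: [10, 31]


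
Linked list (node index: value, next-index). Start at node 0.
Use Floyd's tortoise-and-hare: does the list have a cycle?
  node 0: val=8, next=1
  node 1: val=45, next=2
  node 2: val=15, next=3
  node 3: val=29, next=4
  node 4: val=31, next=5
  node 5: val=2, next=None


Floyd's tortoise (slow, +1) and hare (fast, +2):
  init: slow=0, fast=0
  step 1: slow=1, fast=2
  step 2: slow=2, fast=4
  step 3: fast 4->5->None, no cycle

Cycle: no


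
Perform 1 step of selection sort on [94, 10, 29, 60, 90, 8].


Initial: [94, 10, 29, 60, 90, 8]
Step 1: min=8 at 5
  Swap: [8, 10, 29, 60, 90, 94]

After 1 step: [8, 10, 29, 60, 90, 94]


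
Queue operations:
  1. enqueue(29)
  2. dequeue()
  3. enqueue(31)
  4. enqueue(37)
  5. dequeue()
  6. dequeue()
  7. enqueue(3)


enqueue(29) -> [29]
dequeue()->29, []
enqueue(31) -> [31]
enqueue(37) -> [31, 37]
dequeue()->31, [37]
dequeue()->37, []
enqueue(3) -> [3]

Final queue: [3]


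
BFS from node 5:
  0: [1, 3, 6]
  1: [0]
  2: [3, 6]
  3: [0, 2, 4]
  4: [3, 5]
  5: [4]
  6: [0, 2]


Visit 5, enqueue [4]
Visit 4, enqueue [3]
Visit 3, enqueue [0, 2]
Visit 0, enqueue [1, 6]
Visit 2, enqueue []
Visit 1, enqueue []
Visit 6, enqueue []

BFS order: [5, 4, 3, 0, 2, 1, 6]


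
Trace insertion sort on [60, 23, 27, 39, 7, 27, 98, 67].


Initial: [60, 23, 27, 39, 7, 27, 98, 67]
Insert 23: [23, 60, 27, 39, 7, 27, 98, 67]
Insert 27: [23, 27, 60, 39, 7, 27, 98, 67]
Insert 39: [23, 27, 39, 60, 7, 27, 98, 67]
Insert 7: [7, 23, 27, 39, 60, 27, 98, 67]
Insert 27: [7, 23, 27, 27, 39, 60, 98, 67]
Insert 98: [7, 23, 27, 27, 39, 60, 98, 67]
Insert 67: [7, 23, 27, 27, 39, 60, 67, 98]

Sorted: [7, 23, 27, 27, 39, 60, 67, 98]


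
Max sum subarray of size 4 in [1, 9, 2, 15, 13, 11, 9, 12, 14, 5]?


[0:4]: 27
[1:5]: 39
[2:6]: 41
[3:7]: 48
[4:8]: 45
[5:9]: 46
[6:10]: 40

Max: 48 at [3:7]


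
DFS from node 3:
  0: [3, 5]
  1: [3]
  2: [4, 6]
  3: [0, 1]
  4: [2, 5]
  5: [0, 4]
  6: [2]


Visit 3, push [1, 0]
Visit 0, push [5]
Visit 5, push [4]
Visit 4, push [2]
Visit 2, push [6]
Visit 6, push []
Visit 1, push []

DFS order: [3, 0, 5, 4, 2, 6, 1]


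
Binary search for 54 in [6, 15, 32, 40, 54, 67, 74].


Step 1: lo=0, hi=6, mid=3, val=40
Step 2: lo=4, hi=6, mid=5, val=67
Step 3: lo=4, hi=4, mid=4, val=54

Found at index 4


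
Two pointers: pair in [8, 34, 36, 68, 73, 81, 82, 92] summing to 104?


lo=0(8)+hi=7(92)=100
lo=1(34)+hi=7(92)=126
lo=1(34)+hi=6(82)=116
lo=1(34)+hi=5(81)=115
lo=1(34)+hi=4(73)=107
lo=1(34)+hi=3(68)=102
lo=2(36)+hi=3(68)=104

Yes: 36+68=104


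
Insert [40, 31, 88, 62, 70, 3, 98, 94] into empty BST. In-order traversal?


Insert 40: root
Insert 31: L from 40
Insert 88: R from 40
Insert 62: R from 40 -> L from 88
Insert 70: R from 40 -> L from 88 -> R from 62
Insert 3: L from 40 -> L from 31
Insert 98: R from 40 -> R from 88
Insert 94: R from 40 -> R from 88 -> L from 98

In-order: [3, 31, 40, 62, 70, 88, 94, 98]


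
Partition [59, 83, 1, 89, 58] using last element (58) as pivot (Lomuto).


Pivot: 58
  1 <= 58: swap -> [1, 83, 59, 89, 58]
Place pivot at 1: [1, 58, 59, 89, 83]

Partitioned: [1, 58, 59, 89, 83]


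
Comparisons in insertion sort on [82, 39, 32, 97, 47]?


Algorithm: insertion sort
Input: [82, 39, 32, 97, 47]
Sorted: [32, 39, 47, 82, 97]

7


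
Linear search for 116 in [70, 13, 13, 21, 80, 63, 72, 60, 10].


i=0: 70!=116
i=1: 13!=116
i=2: 13!=116
i=3: 21!=116
i=4: 80!=116
i=5: 63!=116
i=6: 72!=116
i=7: 60!=116
i=8: 10!=116

Not found, 9 comps


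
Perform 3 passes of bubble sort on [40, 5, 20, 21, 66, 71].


Initial: [40, 5, 20, 21, 66, 71]
Pass 1: [5, 20, 21, 40, 66, 71] (3 swaps)
Pass 2: [5, 20, 21, 40, 66, 71] (0 swaps)
Pass 3: [5, 20, 21, 40, 66, 71] (0 swaps)

After 3 passes: [5, 20, 21, 40, 66, 71]


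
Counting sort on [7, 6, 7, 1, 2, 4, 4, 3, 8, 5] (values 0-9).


Input: [7, 6, 7, 1, 2, 4, 4, 3, 8, 5]
Counts: [0, 1, 1, 1, 2, 1, 1, 2, 1, 0]

Sorted: [1, 2, 3, 4, 4, 5, 6, 7, 7, 8]


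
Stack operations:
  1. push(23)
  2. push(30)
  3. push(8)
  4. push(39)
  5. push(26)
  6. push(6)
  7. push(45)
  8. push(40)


push(23) -> [23]
push(30) -> [23, 30]
push(8) -> [23, 30, 8]
push(39) -> [23, 30, 8, 39]
push(26) -> [23, 30, 8, 39, 26]
push(6) -> [23, 30, 8, 39, 26, 6]
push(45) -> [23, 30, 8, 39, 26, 6, 45]
push(40) -> [23, 30, 8, 39, 26, 6, 45, 40]

Final stack: [23, 30, 8, 39, 26, 6, 45, 40]


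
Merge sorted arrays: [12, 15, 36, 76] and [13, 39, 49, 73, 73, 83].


Take 12 from A
Take 13 from B
Take 15 from A
Take 36 from A
Take 39 from B
Take 49 from B
Take 73 from B
Take 73 from B
Take 76 from A

Merged: [12, 13, 15, 36, 39, 49, 73, 73, 76, 83]


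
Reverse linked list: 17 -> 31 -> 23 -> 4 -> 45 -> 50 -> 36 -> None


Step 1: curr=17, set curr.next=prev(None) | reversed so far: 17
Step 2: curr=31, set curr.next=prev(17) | reversed so far: 31 -> 17
Step 3: curr=23, set curr.next=prev(31) | reversed so far: 23 -> 31 -> 17
Step 4: curr=4, set curr.next=prev(23) | reversed so far: 4 -> 23 -> 31 -> 17
Step 5: curr=45, set curr.next=prev(4) | reversed so far: 45 -> 4 -> 23 -> 31 -> 17
Step 6: curr=50, set curr.next=prev(45) | reversed so far: 50 -> 45 -> 4 -> 23 -> 31 -> 17
Step 7: curr=36, set curr.next=prev(50) | reversed so far: 36 -> 50 -> 45 -> 4 -> 23 -> 31 -> 17

36 -> 50 -> 45 -> 4 -> 23 -> 31 -> 17 -> None


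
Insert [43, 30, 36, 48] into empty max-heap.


Insert 43: [43]
Insert 30: [43, 30]
Insert 36: [43, 30, 36]
Insert 48: [48, 43, 36, 30]

Final heap: [48, 43, 36, 30]


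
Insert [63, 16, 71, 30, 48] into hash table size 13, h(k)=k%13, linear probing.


Insert 63: h=11 -> slot 11
Insert 16: h=3 -> slot 3
Insert 71: h=6 -> slot 6
Insert 30: h=4 -> slot 4
Insert 48: h=9 -> slot 9

Table: [None, None, None, 16, 30, None, 71, None, None, 48, None, 63, None]


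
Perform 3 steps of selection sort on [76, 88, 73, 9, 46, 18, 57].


Initial: [76, 88, 73, 9, 46, 18, 57]
Step 1: min=9 at 3
  Swap: [9, 88, 73, 76, 46, 18, 57]
Step 2: min=18 at 5
  Swap: [9, 18, 73, 76, 46, 88, 57]
Step 3: min=46 at 4
  Swap: [9, 18, 46, 76, 73, 88, 57]

After 3 steps: [9, 18, 46, 76, 73, 88, 57]


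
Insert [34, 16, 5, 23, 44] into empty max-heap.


Insert 34: [34]
Insert 16: [34, 16]
Insert 5: [34, 16, 5]
Insert 23: [34, 23, 5, 16]
Insert 44: [44, 34, 5, 16, 23]

Final heap: [44, 34, 5, 16, 23]


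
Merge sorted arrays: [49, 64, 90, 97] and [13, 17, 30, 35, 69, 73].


Take 13 from B
Take 17 from B
Take 30 from B
Take 35 from B
Take 49 from A
Take 64 from A
Take 69 from B
Take 73 from B

Merged: [13, 17, 30, 35, 49, 64, 69, 73, 90, 97]


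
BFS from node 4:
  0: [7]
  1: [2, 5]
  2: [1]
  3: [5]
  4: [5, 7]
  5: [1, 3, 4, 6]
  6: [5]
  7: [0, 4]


Visit 4, enqueue [5, 7]
Visit 5, enqueue [1, 3, 6]
Visit 7, enqueue [0]
Visit 1, enqueue [2]
Visit 3, enqueue []
Visit 6, enqueue []
Visit 0, enqueue []
Visit 2, enqueue []

BFS order: [4, 5, 7, 1, 3, 6, 0, 2]


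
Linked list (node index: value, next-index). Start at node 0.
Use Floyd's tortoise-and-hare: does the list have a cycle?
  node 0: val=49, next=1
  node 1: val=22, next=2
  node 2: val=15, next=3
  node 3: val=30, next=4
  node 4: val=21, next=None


Floyd's tortoise (slow, +1) and hare (fast, +2):
  init: slow=0, fast=0
  step 1: slow=1, fast=2
  step 2: slow=2, fast=4
  step 3: fast -> None, no cycle

Cycle: no


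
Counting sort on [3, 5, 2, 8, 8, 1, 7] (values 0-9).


Input: [3, 5, 2, 8, 8, 1, 7]
Counts: [0, 1, 1, 1, 0, 1, 0, 1, 2, 0]

Sorted: [1, 2, 3, 5, 7, 8, 8]


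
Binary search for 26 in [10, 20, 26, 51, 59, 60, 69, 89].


Step 1: lo=0, hi=7, mid=3, val=51
Step 2: lo=0, hi=2, mid=1, val=20
Step 3: lo=2, hi=2, mid=2, val=26

Found at index 2


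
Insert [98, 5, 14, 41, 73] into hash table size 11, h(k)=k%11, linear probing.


Insert 98: h=10 -> slot 10
Insert 5: h=5 -> slot 5
Insert 14: h=3 -> slot 3
Insert 41: h=8 -> slot 8
Insert 73: h=7 -> slot 7

Table: [None, None, None, 14, None, 5, None, 73, 41, None, 98]


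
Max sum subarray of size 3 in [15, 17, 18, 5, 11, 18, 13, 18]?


[0:3]: 50
[1:4]: 40
[2:5]: 34
[3:6]: 34
[4:7]: 42
[5:8]: 49

Max: 50 at [0:3]


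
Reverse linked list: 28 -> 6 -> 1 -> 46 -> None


Step 1: curr=28, set curr.next=prev(None) | reversed so far: 28
Step 2: curr=6, set curr.next=prev(28) | reversed so far: 6 -> 28
Step 3: curr=1, set curr.next=prev(6) | reversed so far: 1 -> 6 -> 28
Step 4: curr=46, set curr.next=prev(1) | reversed so far: 46 -> 1 -> 6 -> 28

46 -> 1 -> 6 -> 28 -> None


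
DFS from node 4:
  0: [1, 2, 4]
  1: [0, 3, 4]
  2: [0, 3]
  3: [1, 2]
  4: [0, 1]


Visit 4, push [1, 0]
Visit 0, push [2, 1]
Visit 1, push [3]
Visit 3, push [2]
Visit 2, push []

DFS order: [4, 0, 1, 3, 2]


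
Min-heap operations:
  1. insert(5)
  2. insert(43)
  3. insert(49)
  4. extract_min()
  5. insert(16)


insert(5) -> [5]
insert(43) -> [5, 43]
insert(49) -> [5, 43, 49]
extract_min()->5, [43, 49]
insert(16) -> [16, 49, 43]

Final heap: [16, 49, 43]


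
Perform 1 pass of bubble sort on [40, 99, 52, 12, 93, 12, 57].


Initial: [40, 99, 52, 12, 93, 12, 57]
Pass 1: [40, 52, 12, 93, 12, 57, 99] (5 swaps)

After 1 pass: [40, 52, 12, 93, 12, 57, 99]


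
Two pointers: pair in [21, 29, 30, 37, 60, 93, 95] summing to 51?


lo=0(21)+hi=6(95)=116
lo=0(21)+hi=5(93)=114
lo=0(21)+hi=4(60)=81
lo=0(21)+hi=3(37)=58
lo=0(21)+hi=2(30)=51

Yes: 21+30=51


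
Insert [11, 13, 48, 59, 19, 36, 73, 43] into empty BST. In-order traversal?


Insert 11: root
Insert 13: R from 11
Insert 48: R from 11 -> R from 13
Insert 59: R from 11 -> R from 13 -> R from 48
Insert 19: R from 11 -> R from 13 -> L from 48
Insert 36: R from 11 -> R from 13 -> L from 48 -> R from 19
Insert 73: R from 11 -> R from 13 -> R from 48 -> R from 59
Insert 43: R from 11 -> R from 13 -> L from 48 -> R from 19 -> R from 36

In-order: [11, 13, 19, 36, 43, 48, 59, 73]


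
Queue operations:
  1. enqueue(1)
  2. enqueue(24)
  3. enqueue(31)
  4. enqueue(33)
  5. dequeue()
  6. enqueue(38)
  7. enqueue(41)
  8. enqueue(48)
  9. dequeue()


enqueue(1) -> [1]
enqueue(24) -> [1, 24]
enqueue(31) -> [1, 24, 31]
enqueue(33) -> [1, 24, 31, 33]
dequeue()->1, [24, 31, 33]
enqueue(38) -> [24, 31, 33, 38]
enqueue(41) -> [24, 31, 33, 38, 41]
enqueue(48) -> [24, 31, 33, 38, 41, 48]
dequeue()->24, [31, 33, 38, 41, 48]

Final queue: [31, 33, 38, 41, 48]


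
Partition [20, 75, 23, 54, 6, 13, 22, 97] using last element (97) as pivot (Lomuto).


Pivot: 97
  20 <= 97: advance i (no swap)
  75 <= 97: advance i (no swap)
  23 <= 97: advance i (no swap)
  54 <= 97: advance i (no swap)
  6 <= 97: advance i (no swap)
  13 <= 97: advance i (no swap)
  22 <= 97: advance i (no swap)
Place pivot at 7: [20, 75, 23, 54, 6, 13, 22, 97]

Partitioned: [20, 75, 23, 54, 6, 13, 22, 97]


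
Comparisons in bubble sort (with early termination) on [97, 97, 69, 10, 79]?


Algorithm: bubble sort (with early termination)
Input: [97, 97, 69, 10, 79]
Sorted: [10, 69, 79, 97, 97]

10


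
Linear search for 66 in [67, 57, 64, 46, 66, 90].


i=0: 67!=66
i=1: 57!=66
i=2: 64!=66
i=3: 46!=66
i=4: 66==66 found!

Found at 4, 5 comps


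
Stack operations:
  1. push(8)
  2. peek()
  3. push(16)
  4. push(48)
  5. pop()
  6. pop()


push(8) -> [8]
peek()->8
push(16) -> [8, 16]
push(48) -> [8, 16, 48]
pop()->48, [8, 16]
pop()->16, [8]

Final stack: [8]


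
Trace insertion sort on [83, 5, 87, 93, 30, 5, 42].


Initial: [83, 5, 87, 93, 30, 5, 42]
Insert 5: [5, 83, 87, 93, 30, 5, 42]
Insert 87: [5, 83, 87, 93, 30, 5, 42]
Insert 93: [5, 83, 87, 93, 30, 5, 42]
Insert 30: [5, 30, 83, 87, 93, 5, 42]
Insert 5: [5, 5, 30, 83, 87, 93, 42]
Insert 42: [5, 5, 30, 42, 83, 87, 93]

Sorted: [5, 5, 30, 42, 83, 87, 93]


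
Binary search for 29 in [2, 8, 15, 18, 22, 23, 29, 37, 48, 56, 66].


Step 1: lo=0, hi=10, mid=5, val=23
Step 2: lo=6, hi=10, mid=8, val=48
Step 3: lo=6, hi=7, mid=6, val=29

Found at index 6


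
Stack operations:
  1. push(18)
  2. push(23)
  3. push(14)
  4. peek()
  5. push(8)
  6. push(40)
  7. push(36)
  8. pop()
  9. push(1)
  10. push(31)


push(18) -> [18]
push(23) -> [18, 23]
push(14) -> [18, 23, 14]
peek()->14
push(8) -> [18, 23, 14, 8]
push(40) -> [18, 23, 14, 8, 40]
push(36) -> [18, 23, 14, 8, 40, 36]
pop()->36, [18, 23, 14, 8, 40]
push(1) -> [18, 23, 14, 8, 40, 1]
push(31) -> [18, 23, 14, 8, 40, 1, 31]

Final stack: [18, 23, 14, 8, 40, 1, 31]


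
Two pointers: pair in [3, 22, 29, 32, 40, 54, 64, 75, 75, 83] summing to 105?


lo=0(3)+hi=9(83)=86
lo=1(22)+hi=9(83)=105

Yes: 22+83=105


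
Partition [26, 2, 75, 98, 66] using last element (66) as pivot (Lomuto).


Pivot: 66
  26 <= 66: advance i (no swap)
  2 <= 66: advance i (no swap)
Place pivot at 2: [26, 2, 66, 98, 75]

Partitioned: [26, 2, 66, 98, 75]


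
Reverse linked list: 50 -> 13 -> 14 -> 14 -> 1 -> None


Step 1: curr=50, set curr.next=prev(None) | reversed so far: 50
Step 2: curr=13, set curr.next=prev(50) | reversed so far: 13 -> 50
Step 3: curr=14, set curr.next=prev(13) | reversed so far: 14 -> 13 -> 50
Step 4: curr=14, set curr.next=prev(14) | reversed so far: 14 -> 14 -> 13 -> 50
Step 5: curr=1, set curr.next=prev(14) | reversed so far: 1 -> 14 -> 14 -> 13 -> 50

1 -> 14 -> 14 -> 13 -> 50 -> None


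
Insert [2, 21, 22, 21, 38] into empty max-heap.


Insert 2: [2]
Insert 21: [21, 2]
Insert 22: [22, 2, 21]
Insert 21: [22, 21, 21, 2]
Insert 38: [38, 22, 21, 2, 21]

Final heap: [38, 22, 21, 2, 21]


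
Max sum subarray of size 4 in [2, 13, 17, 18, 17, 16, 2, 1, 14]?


[0:4]: 50
[1:5]: 65
[2:6]: 68
[3:7]: 53
[4:8]: 36
[5:9]: 33

Max: 68 at [2:6]


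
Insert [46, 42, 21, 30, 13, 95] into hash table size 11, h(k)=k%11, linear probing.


Insert 46: h=2 -> slot 2
Insert 42: h=9 -> slot 9
Insert 21: h=10 -> slot 10
Insert 30: h=8 -> slot 8
Insert 13: h=2, 1 probes -> slot 3
Insert 95: h=7 -> slot 7

Table: [None, None, 46, 13, None, None, None, 95, 30, 42, 21]


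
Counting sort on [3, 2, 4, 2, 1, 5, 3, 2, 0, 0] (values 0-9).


Input: [3, 2, 4, 2, 1, 5, 3, 2, 0, 0]
Counts: [2, 1, 3, 2, 1, 1, 0, 0, 0, 0]

Sorted: [0, 0, 1, 2, 2, 2, 3, 3, 4, 5]


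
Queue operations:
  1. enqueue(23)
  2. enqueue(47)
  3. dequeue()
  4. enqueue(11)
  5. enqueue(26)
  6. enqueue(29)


enqueue(23) -> [23]
enqueue(47) -> [23, 47]
dequeue()->23, [47]
enqueue(11) -> [47, 11]
enqueue(26) -> [47, 11, 26]
enqueue(29) -> [47, 11, 26, 29]

Final queue: [47, 11, 26, 29]


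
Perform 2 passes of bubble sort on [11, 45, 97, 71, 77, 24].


Initial: [11, 45, 97, 71, 77, 24]
Pass 1: [11, 45, 71, 77, 24, 97] (3 swaps)
Pass 2: [11, 45, 71, 24, 77, 97] (1 swaps)

After 2 passes: [11, 45, 71, 24, 77, 97]


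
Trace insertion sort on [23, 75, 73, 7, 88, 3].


Initial: [23, 75, 73, 7, 88, 3]
Insert 75: [23, 75, 73, 7, 88, 3]
Insert 73: [23, 73, 75, 7, 88, 3]
Insert 7: [7, 23, 73, 75, 88, 3]
Insert 88: [7, 23, 73, 75, 88, 3]
Insert 3: [3, 7, 23, 73, 75, 88]

Sorted: [3, 7, 23, 73, 75, 88]


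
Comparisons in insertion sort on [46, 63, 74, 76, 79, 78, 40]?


Algorithm: insertion sort
Input: [46, 63, 74, 76, 79, 78, 40]
Sorted: [40, 46, 63, 74, 76, 78, 79]

12


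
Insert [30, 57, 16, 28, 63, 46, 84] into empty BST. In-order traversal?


Insert 30: root
Insert 57: R from 30
Insert 16: L from 30
Insert 28: L from 30 -> R from 16
Insert 63: R from 30 -> R from 57
Insert 46: R from 30 -> L from 57
Insert 84: R from 30 -> R from 57 -> R from 63

In-order: [16, 28, 30, 46, 57, 63, 84]


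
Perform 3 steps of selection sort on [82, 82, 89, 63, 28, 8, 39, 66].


Initial: [82, 82, 89, 63, 28, 8, 39, 66]
Step 1: min=8 at 5
  Swap: [8, 82, 89, 63, 28, 82, 39, 66]
Step 2: min=28 at 4
  Swap: [8, 28, 89, 63, 82, 82, 39, 66]
Step 3: min=39 at 6
  Swap: [8, 28, 39, 63, 82, 82, 89, 66]

After 3 steps: [8, 28, 39, 63, 82, 82, 89, 66]


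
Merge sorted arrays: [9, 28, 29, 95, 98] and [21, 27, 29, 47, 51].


Take 9 from A
Take 21 from B
Take 27 from B
Take 28 from A
Take 29 from A
Take 29 from B
Take 47 from B
Take 51 from B

Merged: [9, 21, 27, 28, 29, 29, 47, 51, 95, 98]


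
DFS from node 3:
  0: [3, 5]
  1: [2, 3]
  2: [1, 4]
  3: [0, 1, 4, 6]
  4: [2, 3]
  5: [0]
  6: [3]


Visit 3, push [6, 4, 1, 0]
Visit 0, push [5]
Visit 5, push []
Visit 1, push [2]
Visit 2, push [4]
Visit 4, push []
Visit 6, push []

DFS order: [3, 0, 5, 1, 2, 4, 6]


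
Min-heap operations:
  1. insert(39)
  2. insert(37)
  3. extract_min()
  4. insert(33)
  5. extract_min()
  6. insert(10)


insert(39) -> [39]
insert(37) -> [37, 39]
extract_min()->37, [39]
insert(33) -> [33, 39]
extract_min()->33, [39]
insert(10) -> [10, 39]

Final heap: [10, 39]


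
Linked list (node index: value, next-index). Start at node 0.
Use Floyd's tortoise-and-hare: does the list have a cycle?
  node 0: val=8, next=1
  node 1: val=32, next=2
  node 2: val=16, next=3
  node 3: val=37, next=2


Floyd's tortoise (slow, +1) and hare (fast, +2):
  init: slow=0, fast=0
  step 1: slow=1, fast=2
  step 2: slow=2, fast=2
  slow == fast at node 2: cycle detected

Cycle: yes


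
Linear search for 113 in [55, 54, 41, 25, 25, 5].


i=0: 55!=113
i=1: 54!=113
i=2: 41!=113
i=3: 25!=113
i=4: 25!=113
i=5: 5!=113

Not found, 6 comps


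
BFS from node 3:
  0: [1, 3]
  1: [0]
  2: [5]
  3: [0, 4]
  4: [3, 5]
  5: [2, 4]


Visit 3, enqueue [0, 4]
Visit 0, enqueue [1]
Visit 4, enqueue [5]
Visit 1, enqueue []
Visit 5, enqueue [2]
Visit 2, enqueue []

BFS order: [3, 0, 4, 1, 5, 2]


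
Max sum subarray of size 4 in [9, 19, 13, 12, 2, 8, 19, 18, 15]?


[0:4]: 53
[1:5]: 46
[2:6]: 35
[3:7]: 41
[4:8]: 47
[5:9]: 60

Max: 60 at [5:9]


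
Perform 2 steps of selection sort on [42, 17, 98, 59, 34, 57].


Initial: [42, 17, 98, 59, 34, 57]
Step 1: min=17 at 1
  Swap: [17, 42, 98, 59, 34, 57]
Step 2: min=34 at 4
  Swap: [17, 34, 98, 59, 42, 57]

After 2 steps: [17, 34, 98, 59, 42, 57]


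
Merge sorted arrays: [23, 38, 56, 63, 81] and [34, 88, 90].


Take 23 from A
Take 34 from B
Take 38 from A
Take 56 from A
Take 63 from A
Take 81 from A

Merged: [23, 34, 38, 56, 63, 81, 88, 90]


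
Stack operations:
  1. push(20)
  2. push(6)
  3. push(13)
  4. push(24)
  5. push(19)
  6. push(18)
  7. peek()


push(20) -> [20]
push(6) -> [20, 6]
push(13) -> [20, 6, 13]
push(24) -> [20, 6, 13, 24]
push(19) -> [20, 6, 13, 24, 19]
push(18) -> [20, 6, 13, 24, 19, 18]
peek()->18

Final stack: [20, 6, 13, 24, 19, 18]


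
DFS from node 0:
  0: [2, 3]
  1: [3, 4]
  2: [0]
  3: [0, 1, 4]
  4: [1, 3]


Visit 0, push [3, 2]
Visit 2, push []
Visit 3, push [4, 1]
Visit 1, push [4]
Visit 4, push []

DFS order: [0, 2, 3, 1, 4]


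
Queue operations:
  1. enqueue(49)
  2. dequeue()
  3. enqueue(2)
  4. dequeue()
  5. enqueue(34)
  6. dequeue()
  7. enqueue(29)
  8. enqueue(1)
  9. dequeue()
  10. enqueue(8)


enqueue(49) -> [49]
dequeue()->49, []
enqueue(2) -> [2]
dequeue()->2, []
enqueue(34) -> [34]
dequeue()->34, []
enqueue(29) -> [29]
enqueue(1) -> [29, 1]
dequeue()->29, [1]
enqueue(8) -> [1, 8]

Final queue: [1, 8]


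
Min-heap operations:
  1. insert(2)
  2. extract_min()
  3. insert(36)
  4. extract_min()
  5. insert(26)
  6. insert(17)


insert(2) -> [2]
extract_min()->2, []
insert(36) -> [36]
extract_min()->36, []
insert(26) -> [26]
insert(17) -> [17, 26]

Final heap: [17, 26]


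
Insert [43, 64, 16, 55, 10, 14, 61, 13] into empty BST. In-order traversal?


Insert 43: root
Insert 64: R from 43
Insert 16: L from 43
Insert 55: R from 43 -> L from 64
Insert 10: L from 43 -> L from 16
Insert 14: L from 43 -> L from 16 -> R from 10
Insert 61: R from 43 -> L from 64 -> R from 55
Insert 13: L from 43 -> L from 16 -> R from 10 -> L from 14

In-order: [10, 13, 14, 16, 43, 55, 61, 64]


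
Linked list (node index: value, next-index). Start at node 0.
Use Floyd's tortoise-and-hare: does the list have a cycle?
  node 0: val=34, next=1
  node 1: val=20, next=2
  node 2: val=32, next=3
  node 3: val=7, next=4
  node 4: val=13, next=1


Floyd's tortoise (slow, +1) and hare (fast, +2):
  init: slow=0, fast=0
  step 1: slow=1, fast=2
  step 2: slow=2, fast=4
  step 3: slow=3, fast=2
  step 4: slow=4, fast=4
  slow == fast at node 4: cycle detected

Cycle: yes


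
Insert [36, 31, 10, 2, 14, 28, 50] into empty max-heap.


Insert 36: [36]
Insert 31: [36, 31]
Insert 10: [36, 31, 10]
Insert 2: [36, 31, 10, 2]
Insert 14: [36, 31, 10, 2, 14]
Insert 28: [36, 31, 28, 2, 14, 10]
Insert 50: [50, 31, 36, 2, 14, 10, 28]

Final heap: [50, 31, 36, 2, 14, 10, 28]


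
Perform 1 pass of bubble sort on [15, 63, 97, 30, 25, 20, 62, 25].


Initial: [15, 63, 97, 30, 25, 20, 62, 25]
Pass 1: [15, 63, 30, 25, 20, 62, 25, 97] (5 swaps)

After 1 pass: [15, 63, 30, 25, 20, 62, 25, 97]


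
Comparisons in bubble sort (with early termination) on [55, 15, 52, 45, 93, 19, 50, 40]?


Algorithm: bubble sort (with early termination)
Input: [55, 15, 52, 45, 93, 19, 50, 40]
Sorted: [15, 19, 40, 45, 50, 52, 55, 93]

27


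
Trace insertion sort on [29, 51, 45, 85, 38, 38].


Initial: [29, 51, 45, 85, 38, 38]
Insert 51: [29, 51, 45, 85, 38, 38]
Insert 45: [29, 45, 51, 85, 38, 38]
Insert 85: [29, 45, 51, 85, 38, 38]
Insert 38: [29, 38, 45, 51, 85, 38]
Insert 38: [29, 38, 38, 45, 51, 85]

Sorted: [29, 38, 38, 45, 51, 85]


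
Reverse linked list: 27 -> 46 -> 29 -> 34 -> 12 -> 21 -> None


Step 1: curr=27, set curr.next=prev(None) | reversed so far: 27
Step 2: curr=46, set curr.next=prev(27) | reversed so far: 46 -> 27
Step 3: curr=29, set curr.next=prev(46) | reversed so far: 29 -> 46 -> 27
Step 4: curr=34, set curr.next=prev(29) | reversed so far: 34 -> 29 -> 46 -> 27
Step 5: curr=12, set curr.next=prev(34) | reversed so far: 12 -> 34 -> 29 -> 46 -> 27
Step 6: curr=21, set curr.next=prev(12) | reversed so far: 21 -> 12 -> 34 -> 29 -> 46 -> 27

21 -> 12 -> 34 -> 29 -> 46 -> 27 -> None


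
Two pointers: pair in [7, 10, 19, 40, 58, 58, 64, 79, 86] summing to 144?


lo=0(7)+hi=8(86)=93
lo=1(10)+hi=8(86)=96
lo=2(19)+hi=8(86)=105
lo=3(40)+hi=8(86)=126
lo=4(58)+hi=8(86)=144

Yes: 58+86=144


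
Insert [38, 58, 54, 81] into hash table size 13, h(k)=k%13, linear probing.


Insert 38: h=12 -> slot 12
Insert 58: h=6 -> slot 6
Insert 54: h=2 -> slot 2
Insert 81: h=3 -> slot 3

Table: [None, None, 54, 81, None, None, 58, None, None, None, None, None, 38]


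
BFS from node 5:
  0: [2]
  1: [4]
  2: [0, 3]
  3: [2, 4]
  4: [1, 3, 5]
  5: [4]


Visit 5, enqueue [4]
Visit 4, enqueue [1, 3]
Visit 1, enqueue []
Visit 3, enqueue [2]
Visit 2, enqueue [0]
Visit 0, enqueue []

BFS order: [5, 4, 1, 3, 2, 0]


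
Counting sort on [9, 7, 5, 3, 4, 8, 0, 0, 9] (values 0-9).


Input: [9, 7, 5, 3, 4, 8, 0, 0, 9]
Counts: [2, 0, 0, 1, 1, 1, 0, 1, 1, 2]

Sorted: [0, 0, 3, 4, 5, 7, 8, 9, 9]


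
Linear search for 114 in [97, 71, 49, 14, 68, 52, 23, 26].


i=0: 97!=114
i=1: 71!=114
i=2: 49!=114
i=3: 14!=114
i=4: 68!=114
i=5: 52!=114
i=6: 23!=114
i=7: 26!=114

Not found, 8 comps


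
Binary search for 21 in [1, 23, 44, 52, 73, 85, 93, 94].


Step 1: lo=0, hi=7, mid=3, val=52
Step 2: lo=0, hi=2, mid=1, val=23
Step 3: lo=0, hi=0, mid=0, val=1

Not found


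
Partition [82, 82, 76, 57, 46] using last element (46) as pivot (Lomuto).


Pivot: 46
Place pivot at 0: [46, 82, 76, 57, 82]

Partitioned: [46, 82, 76, 57, 82]


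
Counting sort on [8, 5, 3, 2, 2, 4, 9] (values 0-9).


Input: [8, 5, 3, 2, 2, 4, 9]
Counts: [0, 0, 2, 1, 1, 1, 0, 0, 1, 1]

Sorted: [2, 2, 3, 4, 5, 8, 9]


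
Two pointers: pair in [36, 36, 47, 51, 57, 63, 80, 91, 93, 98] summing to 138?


lo=0(36)+hi=9(98)=134
lo=1(36)+hi=9(98)=134
lo=2(47)+hi=9(98)=145
lo=2(47)+hi=8(93)=140
lo=2(47)+hi=7(91)=138

Yes: 47+91=138


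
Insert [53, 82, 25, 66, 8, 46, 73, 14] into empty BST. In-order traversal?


Insert 53: root
Insert 82: R from 53
Insert 25: L from 53
Insert 66: R from 53 -> L from 82
Insert 8: L from 53 -> L from 25
Insert 46: L from 53 -> R from 25
Insert 73: R from 53 -> L from 82 -> R from 66
Insert 14: L from 53 -> L from 25 -> R from 8

In-order: [8, 14, 25, 46, 53, 66, 73, 82]


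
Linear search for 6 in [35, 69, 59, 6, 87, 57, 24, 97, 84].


i=0: 35!=6
i=1: 69!=6
i=2: 59!=6
i=3: 6==6 found!

Found at 3, 4 comps


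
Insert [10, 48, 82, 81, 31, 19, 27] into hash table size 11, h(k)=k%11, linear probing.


Insert 10: h=10 -> slot 10
Insert 48: h=4 -> slot 4
Insert 82: h=5 -> slot 5
Insert 81: h=4, 2 probes -> slot 6
Insert 31: h=9 -> slot 9
Insert 19: h=8 -> slot 8
Insert 27: h=5, 2 probes -> slot 7

Table: [None, None, None, None, 48, 82, 81, 27, 19, 31, 10]


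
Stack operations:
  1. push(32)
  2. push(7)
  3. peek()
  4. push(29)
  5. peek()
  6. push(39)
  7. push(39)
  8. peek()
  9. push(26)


push(32) -> [32]
push(7) -> [32, 7]
peek()->7
push(29) -> [32, 7, 29]
peek()->29
push(39) -> [32, 7, 29, 39]
push(39) -> [32, 7, 29, 39, 39]
peek()->39
push(26) -> [32, 7, 29, 39, 39, 26]

Final stack: [32, 7, 29, 39, 39, 26]


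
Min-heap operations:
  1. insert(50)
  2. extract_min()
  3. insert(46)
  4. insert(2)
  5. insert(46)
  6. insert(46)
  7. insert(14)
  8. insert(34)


insert(50) -> [50]
extract_min()->50, []
insert(46) -> [46]
insert(2) -> [2, 46]
insert(46) -> [2, 46, 46]
insert(46) -> [2, 46, 46, 46]
insert(14) -> [2, 14, 46, 46, 46]
insert(34) -> [2, 14, 34, 46, 46, 46]

Final heap: [2, 14, 34, 46, 46, 46]


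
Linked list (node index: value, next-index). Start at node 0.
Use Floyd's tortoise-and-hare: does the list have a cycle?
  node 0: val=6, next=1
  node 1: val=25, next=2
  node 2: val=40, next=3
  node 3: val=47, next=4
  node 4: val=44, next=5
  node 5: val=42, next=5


Floyd's tortoise (slow, +1) and hare (fast, +2):
  init: slow=0, fast=0
  step 1: slow=1, fast=2
  step 2: slow=2, fast=4
  step 3: slow=3, fast=5
  step 4: slow=4, fast=5
  step 5: slow=5, fast=5
  slow == fast at node 5: cycle detected

Cycle: yes


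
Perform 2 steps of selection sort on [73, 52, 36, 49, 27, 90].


Initial: [73, 52, 36, 49, 27, 90]
Step 1: min=27 at 4
  Swap: [27, 52, 36, 49, 73, 90]
Step 2: min=36 at 2
  Swap: [27, 36, 52, 49, 73, 90]

After 2 steps: [27, 36, 52, 49, 73, 90]


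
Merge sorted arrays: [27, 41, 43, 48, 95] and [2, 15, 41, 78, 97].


Take 2 from B
Take 15 from B
Take 27 from A
Take 41 from A
Take 41 from B
Take 43 from A
Take 48 from A
Take 78 from B
Take 95 from A

Merged: [2, 15, 27, 41, 41, 43, 48, 78, 95, 97]


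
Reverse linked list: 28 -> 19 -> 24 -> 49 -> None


Step 1: curr=28, set curr.next=prev(None) | reversed so far: 28
Step 2: curr=19, set curr.next=prev(28) | reversed so far: 19 -> 28
Step 3: curr=24, set curr.next=prev(19) | reversed so far: 24 -> 19 -> 28
Step 4: curr=49, set curr.next=prev(24) | reversed so far: 49 -> 24 -> 19 -> 28

49 -> 24 -> 19 -> 28 -> None


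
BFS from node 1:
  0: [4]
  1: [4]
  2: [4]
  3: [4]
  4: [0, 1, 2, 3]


Visit 1, enqueue [4]
Visit 4, enqueue [0, 2, 3]
Visit 0, enqueue []
Visit 2, enqueue []
Visit 3, enqueue []

BFS order: [1, 4, 0, 2, 3]


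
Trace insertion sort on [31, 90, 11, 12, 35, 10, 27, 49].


Initial: [31, 90, 11, 12, 35, 10, 27, 49]
Insert 90: [31, 90, 11, 12, 35, 10, 27, 49]
Insert 11: [11, 31, 90, 12, 35, 10, 27, 49]
Insert 12: [11, 12, 31, 90, 35, 10, 27, 49]
Insert 35: [11, 12, 31, 35, 90, 10, 27, 49]
Insert 10: [10, 11, 12, 31, 35, 90, 27, 49]
Insert 27: [10, 11, 12, 27, 31, 35, 90, 49]
Insert 49: [10, 11, 12, 27, 31, 35, 49, 90]

Sorted: [10, 11, 12, 27, 31, 35, 49, 90]


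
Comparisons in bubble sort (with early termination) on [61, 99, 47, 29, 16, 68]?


Algorithm: bubble sort (with early termination)
Input: [61, 99, 47, 29, 16, 68]
Sorted: [16, 29, 47, 61, 68, 99]

15


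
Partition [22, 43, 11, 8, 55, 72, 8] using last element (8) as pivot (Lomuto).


Pivot: 8
  8 <= 8: swap -> [8, 43, 11, 22, 55, 72, 8]
Place pivot at 1: [8, 8, 11, 22, 55, 72, 43]

Partitioned: [8, 8, 11, 22, 55, 72, 43]


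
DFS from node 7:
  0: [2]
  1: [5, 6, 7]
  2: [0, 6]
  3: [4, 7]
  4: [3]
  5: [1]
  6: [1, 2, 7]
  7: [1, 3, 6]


Visit 7, push [6, 3, 1]
Visit 1, push [6, 5]
Visit 5, push []
Visit 6, push [2]
Visit 2, push [0]
Visit 0, push []
Visit 3, push [4]
Visit 4, push []

DFS order: [7, 1, 5, 6, 2, 0, 3, 4]


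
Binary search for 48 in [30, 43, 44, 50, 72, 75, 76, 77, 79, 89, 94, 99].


Step 1: lo=0, hi=11, mid=5, val=75
Step 2: lo=0, hi=4, mid=2, val=44
Step 3: lo=3, hi=4, mid=3, val=50

Not found


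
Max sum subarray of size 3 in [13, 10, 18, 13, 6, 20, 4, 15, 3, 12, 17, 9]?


[0:3]: 41
[1:4]: 41
[2:5]: 37
[3:6]: 39
[4:7]: 30
[5:8]: 39
[6:9]: 22
[7:10]: 30
[8:11]: 32
[9:12]: 38

Max: 41 at [0:3]


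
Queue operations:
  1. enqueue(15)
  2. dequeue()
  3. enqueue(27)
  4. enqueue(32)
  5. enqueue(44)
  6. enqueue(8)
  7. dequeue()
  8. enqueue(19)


enqueue(15) -> [15]
dequeue()->15, []
enqueue(27) -> [27]
enqueue(32) -> [27, 32]
enqueue(44) -> [27, 32, 44]
enqueue(8) -> [27, 32, 44, 8]
dequeue()->27, [32, 44, 8]
enqueue(19) -> [32, 44, 8, 19]

Final queue: [32, 44, 8, 19]


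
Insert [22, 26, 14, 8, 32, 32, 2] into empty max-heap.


Insert 22: [22]
Insert 26: [26, 22]
Insert 14: [26, 22, 14]
Insert 8: [26, 22, 14, 8]
Insert 32: [32, 26, 14, 8, 22]
Insert 32: [32, 26, 32, 8, 22, 14]
Insert 2: [32, 26, 32, 8, 22, 14, 2]

Final heap: [32, 26, 32, 8, 22, 14, 2]


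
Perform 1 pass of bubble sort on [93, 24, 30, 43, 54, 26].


Initial: [93, 24, 30, 43, 54, 26]
Pass 1: [24, 30, 43, 54, 26, 93] (5 swaps)

After 1 pass: [24, 30, 43, 54, 26, 93]


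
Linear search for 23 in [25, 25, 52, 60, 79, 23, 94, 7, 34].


i=0: 25!=23
i=1: 25!=23
i=2: 52!=23
i=3: 60!=23
i=4: 79!=23
i=5: 23==23 found!

Found at 5, 6 comps


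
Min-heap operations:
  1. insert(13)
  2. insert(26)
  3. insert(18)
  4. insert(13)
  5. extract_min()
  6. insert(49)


insert(13) -> [13]
insert(26) -> [13, 26]
insert(18) -> [13, 26, 18]
insert(13) -> [13, 13, 18, 26]
extract_min()->13, [13, 26, 18]
insert(49) -> [13, 26, 18, 49]

Final heap: [13, 26, 18, 49]


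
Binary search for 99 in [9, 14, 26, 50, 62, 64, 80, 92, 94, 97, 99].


Step 1: lo=0, hi=10, mid=5, val=64
Step 2: lo=6, hi=10, mid=8, val=94
Step 3: lo=9, hi=10, mid=9, val=97
Step 4: lo=10, hi=10, mid=10, val=99

Found at index 10


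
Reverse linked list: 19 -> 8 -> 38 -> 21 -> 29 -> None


Step 1: curr=19, set curr.next=prev(None) | reversed so far: 19
Step 2: curr=8, set curr.next=prev(19) | reversed so far: 8 -> 19
Step 3: curr=38, set curr.next=prev(8) | reversed so far: 38 -> 8 -> 19
Step 4: curr=21, set curr.next=prev(38) | reversed so far: 21 -> 38 -> 8 -> 19
Step 5: curr=29, set curr.next=prev(21) | reversed so far: 29 -> 21 -> 38 -> 8 -> 19

29 -> 21 -> 38 -> 8 -> 19 -> None


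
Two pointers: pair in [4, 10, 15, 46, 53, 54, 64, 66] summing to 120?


lo=0(4)+hi=7(66)=70
lo=1(10)+hi=7(66)=76
lo=2(15)+hi=7(66)=81
lo=3(46)+hi=7(66)=112
lo=4(53)+hi=7(66)=119
lo=5(54)+hi=7(66)=120

Yes: 54+66=120


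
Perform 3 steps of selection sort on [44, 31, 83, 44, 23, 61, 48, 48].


Initial: [44, 31, 83, 44, 23, 61, 48, 48]
Step 1: min=23 at 4
  Swap: [23, 31, 83, 44, 44, 61, 48, 48]
Step 2: min=31 at 1
  Swap: [23, 31, 83, 44, 44, 61, 48, 48]
Step 3: min=44 at 3
  Swap: [23, 31, 44, 83, 44, 61, 48, 48]

After 3 steps: [23, 31, 44, 83, 44, 61, 48, 48]


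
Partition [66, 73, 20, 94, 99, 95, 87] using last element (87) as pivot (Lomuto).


Pivot: 87
  66 <= 87: advance i (no swap)
  73 <= 87: advance i (no swap)
  20 <= 87: advance i (no swap)
Place pivot at 3: [66, 73, 20, 87, 99, 95, 94]

Partitioned: [66, 73, 20, 87, 99, 95, 94]


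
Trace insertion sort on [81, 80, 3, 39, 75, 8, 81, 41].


Initial: [81, 80, 3, 39, 75, 8, 81, 41]
Insert 80: [80, 81, 3, 39, 75, 8, 81, 41]
Insert 3: [3, 80, 81, 39, 75, 8, 81, 41]
Insert 39: [3, 39, 80, 81, 75, 8, 81, 41]
Insert 75: [3, 39, 75, 80, 81, 8, 81, 41]
Insert 8: [3, 8, 39, 75, 80, 81, 81, 41]
Insert 81: [3, 8, 39, 75, 80, 81, 81, 41]
Insert 41: [3, 8, 39, 41, 75, 80, 81, 81]

Sorted: [3, 8, 39, 41, 75, 80, 81, 81]


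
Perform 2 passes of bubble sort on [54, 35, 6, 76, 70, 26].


Initial: [54, 35, 6, 76, 70, 26]
Pass 1: [35, 6, 54, 70, 26, 76] (4 swaps)
Pass 2: [6, 35, 54, 26, 70, 76] (2 swaps)

After 2 passes: [6, 35, 54, 26, 70, 76]


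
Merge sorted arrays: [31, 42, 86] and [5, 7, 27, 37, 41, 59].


Take 5 from B
Take 7 from B
Take 27 from B
Take 31 from A
Take 37 from B
Take 41 from B
Take 42 from A
Take 59 from B

Merged: [5, 7, 27, 31, 37, 41, 42, 59, 86]


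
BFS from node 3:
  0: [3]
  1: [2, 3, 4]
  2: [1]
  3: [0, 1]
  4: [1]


Visit 3, enqueue [0, 1]
Visit 0, enqueue []
Visit 1, enqueue [2, 4]
Visit 2, enqueue []
Visit 4, enqueue []

BFS order: [3, 0, 1, 2, 4]


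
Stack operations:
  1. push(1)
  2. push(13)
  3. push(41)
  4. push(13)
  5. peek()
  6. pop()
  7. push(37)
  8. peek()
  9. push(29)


push(1) -> [1]
push(13) -> [1, 13]
push(41) -> [1, 13, 41]
push(13) -> [1, 13, 41, 13]
peek()->13
pop()->13, [1, 13, 41]
push(37) -> [1, 13, 41, 37]
peek()->37
push(29) -> [1, 13, 41, 37, 29]

Final stack: [1, 13, 41, 37, 29]


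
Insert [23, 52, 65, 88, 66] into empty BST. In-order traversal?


Insert 23: root
Insert 52: R from 23
Insert 65: R from 23 -> R from 52
Insert 88: R from 23 -> R from 52 -> R from 65
Insert 66: R from 23 -> R from 52 -> R from 65 -> L from 88

In-order: [23, 52, 65, 66, 88]


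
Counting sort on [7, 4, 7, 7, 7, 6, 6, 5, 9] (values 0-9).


Input: [7, 4, 7, 7, 7, 6, 6, 5, 9]
Counts: [0, 0, 0, 0, 1, 1, 2, 4, 0, 1]

Sorted: [4, 5, 6, 6, 7, 7, 7, 7, 9]


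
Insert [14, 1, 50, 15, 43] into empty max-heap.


Insert 14: [14]
Insert 1: [14, 1]
Insert 50: [50, 1, 14]
Insert 15: [50, 15, 14, 1]
Insert 43: [50, 43, 14, 1, 15]

Final heap: [50, 43, 14, 1, 15]


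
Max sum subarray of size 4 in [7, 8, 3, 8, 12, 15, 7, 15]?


[0:4]: 26
[1:5]: 31
[2:6]: 38
[3:7]: 42
[4:8]: 49

Max: 49 at [4:8]


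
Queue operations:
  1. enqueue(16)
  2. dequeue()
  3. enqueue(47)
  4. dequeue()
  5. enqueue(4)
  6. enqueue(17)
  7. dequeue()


enqueue(16) -> [16]
dequeue()->16, []
enqueue(47) -> [47]
dequeue()->47, []
enqueue(4) -> [4]
enqueue(17) -> [4, 17]
dequeue()->4, [17]

Final queue: [17]


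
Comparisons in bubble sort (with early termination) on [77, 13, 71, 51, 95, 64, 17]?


Algorithm: bubble sort (with early termination)
Input: [77, 13, 71, 51, 95, 64, 17]
Sorted: [13, 17, 51, 64, 71, 77, 95]

21


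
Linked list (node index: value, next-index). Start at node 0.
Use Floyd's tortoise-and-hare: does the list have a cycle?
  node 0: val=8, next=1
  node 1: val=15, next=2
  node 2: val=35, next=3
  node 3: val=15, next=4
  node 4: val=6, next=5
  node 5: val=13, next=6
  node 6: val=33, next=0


Floyd's tortoise (slow, +1) and hare (fast, +2):
  init: slow=0, fast=0
  step 1: slow=1, fast=2
  step 2: slow=2, fast=4
  step 3: slow=3, fast=6
  step 4: slow=4, fast=1
  step 5: slow=5, fast=3
  step 6: slow=6, fast=5
  step 7: slow=0, fast=0
  slow == fast at node 0: cycle detected

Cycle: yes


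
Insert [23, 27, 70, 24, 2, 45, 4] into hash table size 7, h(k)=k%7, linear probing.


Insert 23: h=2 -> slot 2
Insert 27: h=6 -> slot 6
Insert 70: h=0 -> slot 0
Insert 24: h=3 -> slot 3
Insert 2: h=2, 2 probes -> slot 4
Insert 45: h=3, 2 probes -> slot 5
Insert 4: h=4, 4 probes -> slot 1

Table: [70, 4, 23, 24, 2, 45, 27]


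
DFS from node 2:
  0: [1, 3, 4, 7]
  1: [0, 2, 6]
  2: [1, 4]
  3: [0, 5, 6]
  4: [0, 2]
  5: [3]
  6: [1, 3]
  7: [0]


Visit 2, push [4, 1]
Visit 1, push [6, 0]
Visit 0, push [7, 4, 3]
Visit 3, push [6, 5]
Visit 5, push []
Visit 6, push []
Visit 4, push []
Visit 7, push []

DFS order: [2, 1, 0, 3, 5, 6, 4, 7]


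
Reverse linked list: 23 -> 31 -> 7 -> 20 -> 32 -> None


Step 1: curr=23, set curr.next=prev(None) | reversed so far: 23
Step 2: curr=31, set curr.next=prev(23) | reversed so far: 31 -> 23
Step 3: curr=7, set curr.next=prev(31) | reversed so far: 7 -> 31 -> 23
Step 4: curr=20, set curr.next=prev(7) | reversed so far: 20 -> 7 -> 31 -> 23
Step 5: curr=32, set curr.next=prev(20) | reversed so far: 32 -> 20 -> 7 -> 31 -> 23

32 -> 20 -> 7 -> 31 -> 23 -> None
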